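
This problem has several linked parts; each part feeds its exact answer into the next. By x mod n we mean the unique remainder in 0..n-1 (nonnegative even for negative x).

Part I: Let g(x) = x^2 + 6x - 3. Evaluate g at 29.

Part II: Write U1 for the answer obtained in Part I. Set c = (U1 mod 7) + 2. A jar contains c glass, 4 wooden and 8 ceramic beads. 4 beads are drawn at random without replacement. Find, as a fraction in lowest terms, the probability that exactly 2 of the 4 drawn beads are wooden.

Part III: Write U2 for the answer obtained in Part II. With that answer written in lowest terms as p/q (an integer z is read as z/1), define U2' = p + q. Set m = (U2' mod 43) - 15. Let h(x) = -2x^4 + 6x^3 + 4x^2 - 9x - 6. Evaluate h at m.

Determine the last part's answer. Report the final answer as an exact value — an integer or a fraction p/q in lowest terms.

Part I: 1*(29)^2 + 6*(29)^1 - 3 = (841) + (174) + (-3) = 1012; answer 1012
Part II: U1 = 1012; c = 6; total draws C(18,4) = 3060; favorable C(4,2)*C(14,2) = 546; P = 91/510; answer 91/510
Part III: U2 = 91/510; threaded value p + q = 601; m = 27; -2*(27)^4 + 6*(27)^3 + 4*(27)^2 - 9*(27)^1 - 6 = (-1062882) + (118098) + (2916) + (-243) + (-6) = -942117; answer -942117

-942117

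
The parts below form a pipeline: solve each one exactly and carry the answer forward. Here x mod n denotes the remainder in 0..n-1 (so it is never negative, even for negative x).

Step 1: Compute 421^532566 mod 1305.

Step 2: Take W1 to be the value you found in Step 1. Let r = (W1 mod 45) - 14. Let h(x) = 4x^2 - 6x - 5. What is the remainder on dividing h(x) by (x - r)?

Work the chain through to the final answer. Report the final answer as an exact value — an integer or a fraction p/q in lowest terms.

749

Step 1: squarings mod 1305: 421^1=421, 421^2=1066, 421^4=1006, 421^8=661, 421^16=1051, 421^32=571, 421^64=1096, 421^128=616, 421^256=1006, 421^512=661, 421^1024=1051, 421^2048=571, 421^4096=1096, 421^8192=616, 421^16384=1006, 421^32768=661, 421^65536=1051, 421^131072=571, 421^262144=1096, 421^524288=616; 421^532566 = 421^2 * 421^4 * 421^16 * 421^64 * 421^8192 * 421^524288 = 991 (mod 1305); answer 991
Step 2: W1 = 991; r = -13; remainder = value at the root: 4*(-13)^2 - 6*(-13)^1 - 5 = (676) + (78) + (-5) = 749; answer 749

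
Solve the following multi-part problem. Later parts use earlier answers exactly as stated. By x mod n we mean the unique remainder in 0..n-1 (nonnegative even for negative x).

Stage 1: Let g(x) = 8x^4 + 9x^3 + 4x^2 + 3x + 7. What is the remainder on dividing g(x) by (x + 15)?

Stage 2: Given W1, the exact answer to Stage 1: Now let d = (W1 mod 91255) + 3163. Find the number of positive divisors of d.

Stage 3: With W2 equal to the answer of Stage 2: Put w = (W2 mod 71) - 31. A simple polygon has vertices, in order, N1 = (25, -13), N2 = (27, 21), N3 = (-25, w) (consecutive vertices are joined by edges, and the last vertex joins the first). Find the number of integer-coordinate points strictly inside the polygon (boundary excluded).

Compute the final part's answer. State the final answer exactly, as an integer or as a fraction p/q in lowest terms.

845

Stage 1: remainder = value at the root: 8*(-15)^4 + 9*(-15)^3 + 4*(-15)^2 + 3*(-15)^1 + 7 = (405000) + (-30375) + (900) + (-45) + (7) = 375487; answer 375487
Stage 2: W1 = 375487; d = 13630; 13630 = 2 * 5 * 29 * 47; number of divisors = (1+1) * (1+1) * (1+1) * (1+1) = 16; answer 16
Stage 3: W2 = 16; w = -15; cross terms: (25*21 - 27*-13)=876, (27*-15 - -25*21)=120, (-25*-13 - 25*-15)=700; twice the area = |1696| = 1696; area = 848; boundary points = 2 + 4 + 2 = 8; strictly interior points = area - boundary/2 + 1 = 845; answer 845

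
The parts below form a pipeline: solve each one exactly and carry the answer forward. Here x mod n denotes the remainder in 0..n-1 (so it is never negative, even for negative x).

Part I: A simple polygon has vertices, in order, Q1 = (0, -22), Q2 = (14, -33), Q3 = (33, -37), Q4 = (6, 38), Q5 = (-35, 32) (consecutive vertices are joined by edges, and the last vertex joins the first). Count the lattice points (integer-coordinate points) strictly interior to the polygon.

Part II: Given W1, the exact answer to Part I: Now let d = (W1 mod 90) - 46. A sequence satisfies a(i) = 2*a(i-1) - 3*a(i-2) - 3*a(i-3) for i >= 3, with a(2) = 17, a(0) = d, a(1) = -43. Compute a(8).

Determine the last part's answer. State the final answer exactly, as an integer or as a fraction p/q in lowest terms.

Part I: cross terms: (0*-33 - 14*-22)=308, (14*-37 - 33*-33)=571, (33*38 - 6*-37)=1476, (6*32 - -35*38)=1522, (-35*-22 - 0*32)=770; twice the area = |4647| = 4647; area = 4647/2; boundary points = 1 + 1 + 3 + 1 + 1 = 7; strictly interior points = area - boundary/2 + 1 = 2321; answer 2321
Part II: W1 = 2321; d = 25; a(3) = 2*(17) - 3*(-43) - 3*(25) = 88; iterating: a(3)=88, a(4)=254, a(5)=193, a(6)=-640, a(7)=-2621, a(8)=-3901; answer -3901

-3901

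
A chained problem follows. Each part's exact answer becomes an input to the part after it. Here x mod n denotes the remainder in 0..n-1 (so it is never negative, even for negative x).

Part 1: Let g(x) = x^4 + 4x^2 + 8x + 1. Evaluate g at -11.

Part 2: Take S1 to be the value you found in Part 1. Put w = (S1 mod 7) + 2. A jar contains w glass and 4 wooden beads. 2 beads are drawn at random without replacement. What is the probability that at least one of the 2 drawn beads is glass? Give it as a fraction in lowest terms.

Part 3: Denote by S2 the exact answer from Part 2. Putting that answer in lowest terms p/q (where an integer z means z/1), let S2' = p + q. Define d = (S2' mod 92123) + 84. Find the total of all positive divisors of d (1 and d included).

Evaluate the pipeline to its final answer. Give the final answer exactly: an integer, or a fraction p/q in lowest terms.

110

Part 1: 1*(-11)^4 + 4*(-11)^2 + 8*(-11)^1 + 1 = (14641) + (484) + (-88) + (1) = 15038; answer 15038
Part 2: S1 = 15038; w = 4; total draws C(8,2) = 28; complement C(4,2) = 6; favorable 28 - 6 = 22; P = 11/14; answer 11/14
Part 3: S2 = 11/14; threaded value p + q = 25; d = 109; 109 is prime, so its only divisors are 1 and 109; sigma = 1 + 109 = 110; answer 110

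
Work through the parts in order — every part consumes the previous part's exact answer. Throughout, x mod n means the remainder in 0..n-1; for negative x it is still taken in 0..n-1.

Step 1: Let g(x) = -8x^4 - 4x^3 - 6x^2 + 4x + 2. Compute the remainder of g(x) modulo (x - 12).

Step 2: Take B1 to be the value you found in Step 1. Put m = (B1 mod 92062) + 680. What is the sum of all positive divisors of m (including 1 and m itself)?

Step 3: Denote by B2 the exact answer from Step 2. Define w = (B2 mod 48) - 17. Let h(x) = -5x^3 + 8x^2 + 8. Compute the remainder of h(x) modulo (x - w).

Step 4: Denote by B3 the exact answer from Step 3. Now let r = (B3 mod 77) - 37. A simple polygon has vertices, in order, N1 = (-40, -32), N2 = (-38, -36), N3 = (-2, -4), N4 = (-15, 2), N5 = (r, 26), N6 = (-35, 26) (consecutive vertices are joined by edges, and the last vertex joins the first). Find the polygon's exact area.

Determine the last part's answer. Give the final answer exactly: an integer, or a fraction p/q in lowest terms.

1160

Step 1: remainder = value at the root: -8*(12)^4 - 4*(12)^3 - 6*(12)^2 + 4*(12)^1 + 2 = (-165888) + (-6912) + (-864) + (48) + (2) = -173614; answer -173614
Step 2: B1 = -173614; m = 11190; 11190 = 2 * 3 * 5 * 373; sigma = (1 + 2) * (1 + 3) * (1 + 5) * (1 + 373) = 3 * 4 * 6 * 374 = 26928; answer 26928
Step 3: B2 = 26928; w = -17; remainder = value at the root: -5*(-17)^3 + 8*(-17)^2 + 8 = (24565) + (2312) + (8) = 26885; answer 26885
Step 4: B3 = 26885; r = -25; cross terms: (-40*-36 - -38*-32)=224, (-38*-4 - -2*-36)=80, (-2*2 - -15*-4)=-64, (-15*26 - -25*2)=-340, (-25*26 - -35*26)=260, (-35*-32 - -40*26)=2160; twice the area = |2320| = 2320; area = 1160; answer 1160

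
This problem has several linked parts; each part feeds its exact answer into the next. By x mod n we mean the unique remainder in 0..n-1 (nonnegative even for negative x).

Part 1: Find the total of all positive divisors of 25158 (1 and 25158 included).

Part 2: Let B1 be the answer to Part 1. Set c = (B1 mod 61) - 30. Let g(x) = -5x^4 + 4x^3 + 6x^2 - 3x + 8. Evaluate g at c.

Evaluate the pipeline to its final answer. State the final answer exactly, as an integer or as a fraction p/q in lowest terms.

-201830

Part 1: 25158 = 2 * 3 * 7 * 599; sigma = (1 + 2) * (1 + 3) * (1 + 7) * (1 + 599) = 3 * 4 * 8 * 600 = 57600; answer 57600
Part 2: B1 = 57600; c = -14; -5*(-14)^4 + 4*(-14)^3 + 6*(-14)^2 - 3*(-14)^1 + 8 = (-192080) + (-10976) + (1176) + (42) + (8) = -201830; answer -201830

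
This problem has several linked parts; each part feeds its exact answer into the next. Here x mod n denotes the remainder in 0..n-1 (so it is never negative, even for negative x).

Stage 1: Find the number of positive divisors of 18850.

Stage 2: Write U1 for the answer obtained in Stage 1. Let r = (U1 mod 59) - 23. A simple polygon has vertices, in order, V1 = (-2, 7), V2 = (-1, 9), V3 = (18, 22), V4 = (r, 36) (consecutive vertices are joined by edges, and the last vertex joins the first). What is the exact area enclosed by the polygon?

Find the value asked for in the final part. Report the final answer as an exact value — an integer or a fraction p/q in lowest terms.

Stage 1: 18850 = 2 * 5^2 * 13 * 29; number of divisors = (1+1) * (2+1) * (1+1) * (1+1) = 24; answer 24
Stage 2: U1 = 24; r = 1; cross terms: (-2*9 - -1*7)=-11, (-1*22 - 18*9)=-184, (18*36 - 1*22)=626, (1*7 - -2*36)=79; twice the area = |510| = 510; area = 255; answer 255

255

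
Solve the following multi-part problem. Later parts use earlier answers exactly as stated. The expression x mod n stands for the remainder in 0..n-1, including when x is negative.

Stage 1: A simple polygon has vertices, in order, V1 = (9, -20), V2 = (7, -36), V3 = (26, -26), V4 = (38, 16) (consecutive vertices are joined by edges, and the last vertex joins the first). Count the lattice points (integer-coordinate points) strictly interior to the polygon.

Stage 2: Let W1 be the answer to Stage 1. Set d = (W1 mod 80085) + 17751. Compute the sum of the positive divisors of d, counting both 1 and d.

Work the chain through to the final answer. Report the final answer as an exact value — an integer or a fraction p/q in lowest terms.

40032

Stage 1: cross terms: (9*-36 - 7*-20)=-184, (7*-26 - 26*-36)=754, (26*16 - 38*-26)=1404, (38*-20 - 9*16)=-904; twice the area = |1070| = 1070; area = 535; boundary points = 2 + 1 + 6 + 1 = 10; strictly interior points = area - boundary/2 + 1 = 531; answer 531
Stage 2: W1 = 531; d = 18282; 18282 = 2 * 3 * 11 * 277; sigma = (1 + 2) * (1 + 3) * (1 + 11) * (1 + 277) = 3 * 4 * 12 * 278 = 40032; answer 40032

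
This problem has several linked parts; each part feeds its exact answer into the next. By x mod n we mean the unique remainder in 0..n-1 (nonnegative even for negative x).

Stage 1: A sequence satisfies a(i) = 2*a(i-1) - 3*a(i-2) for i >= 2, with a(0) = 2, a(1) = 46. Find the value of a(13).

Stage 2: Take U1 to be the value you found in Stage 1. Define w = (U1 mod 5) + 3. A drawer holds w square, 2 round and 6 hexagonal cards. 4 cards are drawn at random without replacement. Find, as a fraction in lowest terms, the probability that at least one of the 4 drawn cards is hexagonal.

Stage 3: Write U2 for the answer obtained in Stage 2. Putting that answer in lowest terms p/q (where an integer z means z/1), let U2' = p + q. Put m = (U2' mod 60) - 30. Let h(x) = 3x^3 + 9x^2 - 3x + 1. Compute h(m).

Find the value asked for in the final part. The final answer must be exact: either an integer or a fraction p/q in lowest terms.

-46565

Stage 1: a(2) = 2*(46) - 3*(2) = 86; iterating: a(2)=86, a(3)=34, a(4)=-190, a(5)=-482, a(6)=-394, a(7)=658, a(8)=2498, a(9)=3022, a(10)=-1450, a(11)=-11966, a(12)=-19582, a(13)=-3266; answer -3266
Stage 2: U1 = -3266; w = 7; total draws C(15,4) = 1365; complement C(9,4) = 126; favorable 1365 - 126 = 1239; P = 59/65; answer 59/65
Stage 3: U2 = 59/65; threaded value p + q = 124; m = -26; 3*(-26)^3 + 9*(-26)^2 - 3*(-26)^1 + 1 = (-52728) + (6084) + (78) + (1) = -46565; answer -46565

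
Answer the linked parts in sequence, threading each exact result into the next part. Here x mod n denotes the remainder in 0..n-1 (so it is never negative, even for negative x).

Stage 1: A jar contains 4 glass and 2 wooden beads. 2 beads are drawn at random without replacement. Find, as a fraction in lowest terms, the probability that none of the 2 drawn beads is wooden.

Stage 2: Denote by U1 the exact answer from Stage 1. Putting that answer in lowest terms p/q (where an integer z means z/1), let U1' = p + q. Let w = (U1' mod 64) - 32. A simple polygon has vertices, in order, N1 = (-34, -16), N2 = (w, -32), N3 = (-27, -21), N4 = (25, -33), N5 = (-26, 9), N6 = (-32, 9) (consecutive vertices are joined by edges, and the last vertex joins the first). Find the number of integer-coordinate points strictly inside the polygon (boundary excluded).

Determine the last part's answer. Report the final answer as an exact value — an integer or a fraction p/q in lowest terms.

995

Stage 1: total draws C(6,2) = 15; favorable C(4,2) = 6; P = 2/5; answer 2/5
Stage 2: U1 = 2/5; threaded value p + q = 7; w = -25; cross terms: (-34*-32 - -25*-16)=688, (-25*-21 - -27*-32)=-339, (-27*-33 - 25*-21)=1416, (25*9 - -26*-33)=-633, (-26*9 - -32*9)=54, (-32*-16 - -34*9)=818; twice the area = |2004| = 2004; area = 1002; boundary points = 1 + 1 + 4 + 3 + 6 + 1 = 16; strictly interior points = area - boundary/2 + 1 = 995; answer 995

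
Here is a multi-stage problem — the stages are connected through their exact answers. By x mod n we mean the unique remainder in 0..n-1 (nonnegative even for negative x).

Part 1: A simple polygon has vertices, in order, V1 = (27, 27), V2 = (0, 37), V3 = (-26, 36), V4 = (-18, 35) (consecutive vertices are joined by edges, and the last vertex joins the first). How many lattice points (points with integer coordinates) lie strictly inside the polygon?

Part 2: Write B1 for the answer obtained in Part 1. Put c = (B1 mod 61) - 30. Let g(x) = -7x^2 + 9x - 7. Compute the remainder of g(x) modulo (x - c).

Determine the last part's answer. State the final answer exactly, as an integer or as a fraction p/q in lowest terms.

-2705

Part 1: cross terms: (27*37 - 0*27)=999, (0*36 - -26*37)=962, (-26*35 - -18*36)=-262, (-18*27 - 27*35)=-1431; twice the area = |268| = 268; area = 134; boundary points = 1 + 1 + 1 + 1 = 4; strictly interior points = area - boundary/2 + 1 = 133; answer 133
Part 2: B1 = 133; c = -19; remainder = value at the root: -7*(-19)^2 + 9*(-19)^1 - 7 = (-2527) + (-171) + (-7) = -2705; answer -2705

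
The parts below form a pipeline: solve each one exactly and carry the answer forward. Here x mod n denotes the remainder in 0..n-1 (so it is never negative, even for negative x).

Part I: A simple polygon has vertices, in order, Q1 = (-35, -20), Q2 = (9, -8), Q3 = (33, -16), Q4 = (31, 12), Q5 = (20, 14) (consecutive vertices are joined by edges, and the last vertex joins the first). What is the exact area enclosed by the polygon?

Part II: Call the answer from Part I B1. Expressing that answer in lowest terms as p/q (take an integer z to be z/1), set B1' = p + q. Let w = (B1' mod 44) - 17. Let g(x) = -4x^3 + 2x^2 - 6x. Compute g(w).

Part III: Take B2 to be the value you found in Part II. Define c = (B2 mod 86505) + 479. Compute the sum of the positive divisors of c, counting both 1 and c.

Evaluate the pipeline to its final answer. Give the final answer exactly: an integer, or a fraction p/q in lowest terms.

Part I: cross terms: (-35*-8 - 9*-20)=460, (9*-16 - 33*-8)=120, (33*12 - 31*-16)=892, (31*14 - 20*12)=194, (20*-20 - -35*14)=90; twice the area = |1756| = 1756; area = 878; answer 878
Part II: B1 = 878; threaded value p + q = 879; w = 26; -4*(26)^3 + 2*(26)^2 - 6*(26)^1 = (-70304) + (1352) + (-156) = -69108; answer -69108
Part III: B2 = -69108; c = 17876; 17876 = 2^2 * 41 * 109; sigma = (1 + 2 + 4) * (1 + 41) * (1 + 109) = 7 * 42 * 110 = 32340; answer 32340

32340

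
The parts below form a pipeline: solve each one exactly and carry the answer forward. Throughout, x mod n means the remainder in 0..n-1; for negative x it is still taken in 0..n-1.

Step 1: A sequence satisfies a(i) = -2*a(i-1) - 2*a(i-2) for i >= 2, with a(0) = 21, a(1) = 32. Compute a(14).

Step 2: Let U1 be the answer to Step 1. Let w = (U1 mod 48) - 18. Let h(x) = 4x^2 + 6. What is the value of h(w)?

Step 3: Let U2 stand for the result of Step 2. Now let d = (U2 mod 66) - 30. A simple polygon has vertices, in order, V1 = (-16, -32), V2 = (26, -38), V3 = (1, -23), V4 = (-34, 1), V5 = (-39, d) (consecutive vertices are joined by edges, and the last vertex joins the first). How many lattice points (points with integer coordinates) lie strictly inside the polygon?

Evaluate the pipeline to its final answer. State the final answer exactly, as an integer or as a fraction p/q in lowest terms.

759

Step 1: a(2) = -2*(32) - 2*(21) = -106; iterating: a(2)=-106, a(3)=148, a(4)=-84, a(5)=-128, a(6)=424, a(7)=-592, a(8)=336, a(9)=512, a(10)=-1696, a(11)=2368, a(12)=-1344, a(13)=-2048, a(14)=6784; answer 6784
Step 2: U1 = 6784; w = -2; 4*(-2)^2 + 6 = (16) + (6) = 22; answer 22
Step 3: U2 = 22; d = -8; cross terms: (-16*-38 - 26*-32)=1440, (26*-23 - 1*-38)=-560, (1*1 - -34*-23)=-781, (-34*-8 - -39*1)=311, (-39*-32 - -16*-8)=1120; twice the area = |1530| = 1530; area = 765; boundary points = 6 + 5 + 1 + 1 + 1 = 14; strictly interior points = area - boundary/2 + 1 = 759; answer 759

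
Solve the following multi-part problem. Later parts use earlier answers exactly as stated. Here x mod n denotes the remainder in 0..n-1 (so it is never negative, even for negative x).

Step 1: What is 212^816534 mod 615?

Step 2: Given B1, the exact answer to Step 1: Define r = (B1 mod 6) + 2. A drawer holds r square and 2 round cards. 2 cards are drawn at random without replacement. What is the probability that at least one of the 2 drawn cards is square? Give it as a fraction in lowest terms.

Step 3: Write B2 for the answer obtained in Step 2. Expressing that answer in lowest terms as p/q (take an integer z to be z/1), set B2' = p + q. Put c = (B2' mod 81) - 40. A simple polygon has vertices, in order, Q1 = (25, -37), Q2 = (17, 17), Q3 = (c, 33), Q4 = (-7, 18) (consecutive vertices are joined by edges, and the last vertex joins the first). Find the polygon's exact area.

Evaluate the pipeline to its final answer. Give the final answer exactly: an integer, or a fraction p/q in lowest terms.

Step 1: squarings mod 615: 212^1=212, 212^2=49, 212^4=556, 212^8=406, 212^16=16, 212^32=256, 212^64=346, 212^128=406, 212^256=16, 212^512=256, 212^1024=346, 212^2048=406, 212^4096=16, 212^8192=256, 212^16384=346, 212^32768=406, 212^65536=16, 212^131072=256, 212^262144=346, 212^524288=406; 212^816534 = 212^2 * 212^4 * 212^16 * 212^128 * 212^256 * 212^1024 * 212^4096 * 212^8192 * 212^16384 * 212^262144 * 212^524288 = 289 (mod 615); answer 289
Step 2: B1 = 289; r = 3; total draws C(5,2) = 10; complement C(2,2) = 1; favorable 10 - 1 = 9; P = 9/10; answer 9/10
Step 3: B2 = 9/10; threaded value p + q = 19; c = -21; cross terms: (25*17 - 17*-37)=1054, (17*33 - -21*17)=918, (-21*18 - -7*33)=-147, (-7*-37 - 25*18)=-191; twice the area = |1634| = 1634; area = 817; answer 817

817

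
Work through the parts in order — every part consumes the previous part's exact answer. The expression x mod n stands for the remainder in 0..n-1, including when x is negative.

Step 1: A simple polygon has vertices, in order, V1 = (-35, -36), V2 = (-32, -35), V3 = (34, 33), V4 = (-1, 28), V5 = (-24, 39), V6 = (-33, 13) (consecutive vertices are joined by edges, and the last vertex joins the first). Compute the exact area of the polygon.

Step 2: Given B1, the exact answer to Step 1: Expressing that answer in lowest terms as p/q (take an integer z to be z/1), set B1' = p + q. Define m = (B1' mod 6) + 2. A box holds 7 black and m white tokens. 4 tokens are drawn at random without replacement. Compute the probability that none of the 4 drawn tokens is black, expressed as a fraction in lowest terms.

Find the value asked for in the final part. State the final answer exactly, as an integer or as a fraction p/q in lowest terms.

5/143

Step 1: cross terms: (-35*-35 - -32*-36)=73, (-32*33 - 34*-35)=134, (34*28 - -1*33)=985, (-1*39 - -24*28)=633, (-24*13 - -33*39)=975, (-33*-36 - -35*13)=1643; twice the area = |4443| = 4443; area = 4443/2; answer 4443/2
Step 2: B1 = 4443/2; threaded value p + q = 4445; m = 7; total draws C(14,4) = 1001; favorable C(7,4) = 35; P = 5/143; answer 5/143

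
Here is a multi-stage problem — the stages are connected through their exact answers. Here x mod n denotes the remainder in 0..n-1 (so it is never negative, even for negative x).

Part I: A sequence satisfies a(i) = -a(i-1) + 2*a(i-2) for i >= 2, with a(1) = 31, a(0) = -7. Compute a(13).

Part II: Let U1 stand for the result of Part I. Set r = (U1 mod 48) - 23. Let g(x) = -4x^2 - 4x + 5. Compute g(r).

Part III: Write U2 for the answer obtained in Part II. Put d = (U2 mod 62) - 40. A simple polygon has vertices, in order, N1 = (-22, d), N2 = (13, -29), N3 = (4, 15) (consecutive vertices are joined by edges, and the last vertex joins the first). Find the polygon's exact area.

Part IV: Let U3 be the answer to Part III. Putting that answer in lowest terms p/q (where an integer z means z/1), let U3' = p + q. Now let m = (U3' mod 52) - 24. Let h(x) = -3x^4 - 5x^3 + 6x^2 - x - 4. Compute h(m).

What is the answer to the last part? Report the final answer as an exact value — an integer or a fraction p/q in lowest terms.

Part I: a(2) = -1*(31) + 2*(-7) = -45; iterating: a(2)=-45, a(3)=107, a(4)=-197, a(5)=411, a(6)=-805, a(7)=1627, a(8)=-3237, a(9)=6491, a(10)=-12965, a(11)=25947, a(12)=-51877, a(13)=103771; answer 103771
Part II: U1 = 103771; r = 20; -4*(20)^2 - 4*(20)^1 + 5 = (-1600) + (-80) + (5) = -1675; answer -1675
Part III: U2 = -1675; d = 21; cross terms: (-22*-29 - 13*21)=365, (13*15 - 4*-29)=311, (4*21 - -22*15)=414; twice the area = |1090| = 1090; area = 545; answer 545
Part IV: U3 = 545; threaded value p + q = 546; m = 2; -3*(2)^4 - 5*(2)^3 + 6*(2)^2 - 1*(2)^1 - 4 = (-48) + (-40) + (24) + (-2) + (-4) = -70; answer -70

-70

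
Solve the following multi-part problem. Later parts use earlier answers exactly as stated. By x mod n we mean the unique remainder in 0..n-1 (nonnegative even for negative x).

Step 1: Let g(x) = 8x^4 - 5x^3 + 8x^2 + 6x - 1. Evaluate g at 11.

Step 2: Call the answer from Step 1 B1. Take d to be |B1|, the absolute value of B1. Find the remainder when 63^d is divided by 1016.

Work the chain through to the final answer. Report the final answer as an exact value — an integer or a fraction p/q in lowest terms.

Step 1: 8*(11)^4 - 5*(11)^3 + 8*(11)^2 + 6*(11)^1 - 1 = (117128) + (-6655) + (968) + (66) + (-1) = 111506; answer 111506
Step 2: B1 = 111506; d = 111506; squarings mod 1016: 63^1=63, 63^2=921, 63^4=897, 63^8=953, 63^16=921, 63^32=897, 63^64=953, 63^128=921, 63^256=897, 63^512=953, 63^1024=921, 63^2048=897, 63^4096=953, 63^8192=921, 63^16384=897, 63^32768=953, 63^65536=921; 63^111506 = 63^2 * 63^16 * 63^128 * 63^256 * 63^512 * 63^4096 * 63^8192 * 63^32768 * 63^65536 = 905 (mod 1016); answer 905

905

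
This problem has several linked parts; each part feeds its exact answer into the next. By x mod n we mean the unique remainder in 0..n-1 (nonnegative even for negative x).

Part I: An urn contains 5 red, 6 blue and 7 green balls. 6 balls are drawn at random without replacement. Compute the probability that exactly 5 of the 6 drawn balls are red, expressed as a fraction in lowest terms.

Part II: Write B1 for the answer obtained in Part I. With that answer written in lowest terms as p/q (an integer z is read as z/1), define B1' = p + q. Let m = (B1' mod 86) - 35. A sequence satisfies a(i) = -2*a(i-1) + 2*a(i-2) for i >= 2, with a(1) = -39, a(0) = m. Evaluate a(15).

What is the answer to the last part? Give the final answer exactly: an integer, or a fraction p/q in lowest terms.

Part I: total draws C(18,6) = 18564; favorable C(5,5)*C(13,1) = 13; P = 1/1428; answer 1/1428
Part II: B1 = 1/1428; threaded value p + q = 1429; m = 18; a(2) = -2*(-39) + 2*(18) = 114; iterating: a(2)=114, a(3)=-306, a(4)=840, a(5)=-2292, a(6)=6264, a(7)=-17112, a(8)=46752, a(9)=-127728, a(10)=348960, a(11)=-953376, a(12)=2604672, a(13)=-7116096, a(14)=19441536, a(15)=-53115264; answer -53115264

-53115264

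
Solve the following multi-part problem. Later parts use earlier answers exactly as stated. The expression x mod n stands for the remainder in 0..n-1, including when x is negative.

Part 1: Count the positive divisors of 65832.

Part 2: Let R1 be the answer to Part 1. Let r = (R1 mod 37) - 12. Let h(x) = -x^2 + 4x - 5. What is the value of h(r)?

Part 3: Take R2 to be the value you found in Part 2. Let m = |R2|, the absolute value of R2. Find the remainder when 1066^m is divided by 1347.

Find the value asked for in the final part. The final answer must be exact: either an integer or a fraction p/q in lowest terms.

Part 1: 65832 = 2^3 * 3 * 13 * 211; number of divisors = (3+1) * (1+1) * (1+1) * (1+1) = 32; answer 32
Part 2: R1 = 32; r = 20; -1*(20)^2 + 4*(20)^1 - 5 = (-400) + (80) + (-5) = -325; answer -325
Part 3: R2 = -325; m = 325; squarings mod 1347: 1066^1=1066, 1066^2=835, 1066^4=826, 1066^8=694, 1066^16=757, 1066^32=574, 1066^64=808, 1066^128=916, 1066^256=1222; 1066^325 = 1066^1 * 1066^4 * 1066^64 * 1066^256 = 226 (mod 1347); answer 226

226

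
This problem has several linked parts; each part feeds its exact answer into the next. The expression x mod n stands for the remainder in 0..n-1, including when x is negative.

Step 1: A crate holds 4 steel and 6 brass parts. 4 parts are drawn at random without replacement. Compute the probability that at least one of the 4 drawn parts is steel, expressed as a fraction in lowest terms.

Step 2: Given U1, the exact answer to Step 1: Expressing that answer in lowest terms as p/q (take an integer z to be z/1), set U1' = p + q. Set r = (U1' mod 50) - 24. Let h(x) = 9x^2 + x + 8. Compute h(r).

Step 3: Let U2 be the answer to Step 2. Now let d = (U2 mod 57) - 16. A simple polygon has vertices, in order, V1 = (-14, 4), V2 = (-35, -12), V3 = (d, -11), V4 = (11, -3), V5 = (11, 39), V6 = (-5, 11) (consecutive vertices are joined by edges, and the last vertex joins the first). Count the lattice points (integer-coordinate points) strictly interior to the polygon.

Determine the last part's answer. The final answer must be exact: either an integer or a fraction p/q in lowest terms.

921

Step 1: total draws C(10,4) = 210; complement C(6,4) = 15; favorable 210 - 15 = 195; P = 13/14; answer 13/14
Step 2: U1 = 13/14; threaded value p + q = 27; r = 3; 9*(3)^2 + 1*(3)^1 + 8 = (81) + (3) + (8) = 92; answer 92
Step 3: U2 = 92; d = 19; cross terms: (-14*-12 - -35*4)=308, (-35*-11 - 19*-12)=613, (19*-3 - 11*-11)=64, (11*39 - 11*-3)=462, (11*11 - -5*39)=316, (-5*4 - -14*11)=134; twice the area = |1897| = 1897; area = 1897/2; boundary points = 1 + 1 + 8 + 42 + 4 + 1 = 57; strictly interior points = area - boundary/2 + 1 = 921; answer 921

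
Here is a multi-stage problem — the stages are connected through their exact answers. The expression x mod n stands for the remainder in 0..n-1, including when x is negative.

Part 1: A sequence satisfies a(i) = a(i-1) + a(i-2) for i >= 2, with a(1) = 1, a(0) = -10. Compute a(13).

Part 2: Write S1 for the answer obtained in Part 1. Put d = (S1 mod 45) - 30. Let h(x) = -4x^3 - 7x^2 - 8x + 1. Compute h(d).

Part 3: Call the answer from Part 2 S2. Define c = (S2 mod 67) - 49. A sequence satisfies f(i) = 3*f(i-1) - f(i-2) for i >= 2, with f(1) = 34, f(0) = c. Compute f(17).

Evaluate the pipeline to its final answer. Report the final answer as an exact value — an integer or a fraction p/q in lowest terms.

187363231

Part 1: a(2) = 1*(1) + 1*(-10) = -9; iterating: a(2)=-9, a(3)=-8, a(4)=-17, a(5)=-25, a(6)=-42, a(7)=-67, a(8)=-109, a(9)=-176, a(10)=-285, a(11)=-461, a(12)=-746, a(13)=-1207; answer -1207
Part 2: S1 = -1207; d = -22; -4*(-22)^3 - 7*(-22)^2 - 8*(-22)^1 + 1 = (42592) + (-3388) + (176) + (1) = 39381; answer 39381
Part 3: S2 = 39381; c = 3; f(2) = 3*(34) - 1*(3) = 99; iterating: f(2)=99, f(3)=263, f(4)=690, f(5)=1807, f(6)=4731, f(7)=12386, f(8)=32427, f(9)=84895, f(10)=222258, f(11)=581879, f(12)=1523379, f(13)=3988258, f(14)=10441395, f(15)=27335927, f(16)=71566386, f(17)=187363231; answer 187363231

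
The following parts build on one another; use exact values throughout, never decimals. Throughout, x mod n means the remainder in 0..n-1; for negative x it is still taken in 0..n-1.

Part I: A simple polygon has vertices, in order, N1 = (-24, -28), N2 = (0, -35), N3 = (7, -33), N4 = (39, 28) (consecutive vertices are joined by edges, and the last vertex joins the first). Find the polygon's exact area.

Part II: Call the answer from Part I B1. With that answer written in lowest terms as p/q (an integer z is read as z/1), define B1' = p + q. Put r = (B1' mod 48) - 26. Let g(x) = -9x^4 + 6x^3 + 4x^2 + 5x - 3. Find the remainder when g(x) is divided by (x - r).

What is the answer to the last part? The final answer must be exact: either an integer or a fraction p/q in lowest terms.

-23509

Part I: cross terms: (-24*-35 - 0*-28)=840, (0*-33 - 7*-35)=245, (7*28 - 39*-33)=1483, (39*-28 - -24*28)=-420; twice the area = |2148| = 2148; area = 1074; answer 1074
Part II: B1 = 1074; threaded value p + q = 1075; r = -7; remainder = value at the root: -9*(-7)^4 + 6*(-7)^3 + 4*(-7)^2 + 5*(-7)^1 - 3 = (-21609) + (-2058) + (196) + (-35) + (-3) = -23509; answer -23509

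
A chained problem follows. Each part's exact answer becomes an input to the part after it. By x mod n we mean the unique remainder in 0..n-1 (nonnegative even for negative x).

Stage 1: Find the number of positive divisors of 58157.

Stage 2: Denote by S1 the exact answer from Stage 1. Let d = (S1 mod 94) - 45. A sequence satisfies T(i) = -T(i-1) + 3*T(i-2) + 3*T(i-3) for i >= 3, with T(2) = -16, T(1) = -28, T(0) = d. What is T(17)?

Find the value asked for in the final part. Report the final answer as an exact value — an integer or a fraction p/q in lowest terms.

-495308

Stage 1: 58157 = 11 * 17 * 311; number of divisors = (1+1) * (1+1) * (1+1) = 8; answer 8
Stage 2: S1 = 8; d = -37; T(3) = -1*(-16) + 3*(-28) + 3*(-37) = -179; iterating: T(3)=-179, T(4)=47, T(5)=-632, T(6)=236, T(7)=-1991, T(8)=803, T(9)=-6068, T(10)=2504, T(11)=-18299, T(12)=7607, T(13)=-54992, T(14)=22916, T(15)=-165071, T(16)=68843, T(17)=-495308; answer -495308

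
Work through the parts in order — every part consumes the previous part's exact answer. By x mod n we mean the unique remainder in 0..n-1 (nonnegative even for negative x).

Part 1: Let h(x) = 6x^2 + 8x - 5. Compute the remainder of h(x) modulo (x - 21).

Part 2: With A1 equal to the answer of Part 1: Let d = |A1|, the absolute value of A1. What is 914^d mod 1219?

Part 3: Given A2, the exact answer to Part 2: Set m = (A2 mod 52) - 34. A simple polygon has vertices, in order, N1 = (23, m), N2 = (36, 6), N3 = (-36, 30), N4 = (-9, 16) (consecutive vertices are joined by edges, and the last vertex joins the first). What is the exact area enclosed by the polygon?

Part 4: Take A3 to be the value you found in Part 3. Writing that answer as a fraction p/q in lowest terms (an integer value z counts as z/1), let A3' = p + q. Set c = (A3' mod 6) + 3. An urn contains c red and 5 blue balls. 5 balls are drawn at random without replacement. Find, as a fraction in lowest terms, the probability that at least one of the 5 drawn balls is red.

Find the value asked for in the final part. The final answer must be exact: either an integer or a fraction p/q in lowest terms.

Part 1: remainder = value at the root: 6*(21)^2 + 8*(21)^1 - 5 = (2646) + (168) + (-5) = 2809; answer 2809
Part 2: A1 = 2809; d = 2809; squarings mod 1219: 914^1=914, 914^2=381, 914^4=100, 914^8=248, 914^16=554, 914^32=947, 914^64=844, 914^128=440, 914^256=998, 914^512=81, 914^1024=466, 914^2048=174; 914^2809 = 914^1 * 914^8 * 914^16 * 914^32 * 914^64 * 914^128 * 914^512 * 914^2048 = 1073 (mod 1219); answer 1073
Part 3: A2 = 1073; m = -1; cross terms: (23*6 - 36*-1)=174, (36*30 - -36*6)=1296, (-36*16 - -9*30)=-306, (-9*-1 - 23*16)=-359; twice the area = |805| = 805; area = 805/2; answer 805/2
Part 4: A3 = 805/2; threaded value p + q = 807; c = 6; total draws C(11,5) = 462; complement C(5,5) = 1; favorable 462 - 1 = 461; P = 461/462; answer 461/462

461/462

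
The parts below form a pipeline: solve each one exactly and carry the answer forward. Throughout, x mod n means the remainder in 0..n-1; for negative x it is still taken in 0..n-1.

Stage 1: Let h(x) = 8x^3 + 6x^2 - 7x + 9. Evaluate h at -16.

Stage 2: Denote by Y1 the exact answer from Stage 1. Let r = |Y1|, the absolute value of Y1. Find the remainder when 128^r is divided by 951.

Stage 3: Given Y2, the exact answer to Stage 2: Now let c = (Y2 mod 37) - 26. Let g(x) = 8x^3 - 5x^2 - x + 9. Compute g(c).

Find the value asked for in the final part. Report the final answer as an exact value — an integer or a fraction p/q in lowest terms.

-2973

Stage 1: 8*(-16)^3 + 6*(-16)^2 - 7*(-16)^1 + 9 = (-32768) + (1536) + (112) + (9) = -31111; answer -31111
Stage 2: Y1 = -31111; r = 31111; squarings mod 951: 128^1=128, 128^2=217, 128^4=490, 128^8=448, 128^16=43, 128^32=898, 128^64=907, 128^128=34, 128^256=205, 128^512=181, 128^1024=427, 128^2048=688, 128^4096=697, 128^8192=799, 128^16384=280; 128^31111 = 128^1 * 128^2 * 128^4 * 128^128 * 128^256 * 128^2048 * 128^4096 * 128^8192 * 128^16384 = 56 (mod 951); answer 56
Stage 3: Y2 = 56; c = -7; 8*(-7)^3 - 5*(-7)^2 - 1*(-7)^1 + 9 = (-2744) + (-245) + (7) + (9) = -2973; answer -2973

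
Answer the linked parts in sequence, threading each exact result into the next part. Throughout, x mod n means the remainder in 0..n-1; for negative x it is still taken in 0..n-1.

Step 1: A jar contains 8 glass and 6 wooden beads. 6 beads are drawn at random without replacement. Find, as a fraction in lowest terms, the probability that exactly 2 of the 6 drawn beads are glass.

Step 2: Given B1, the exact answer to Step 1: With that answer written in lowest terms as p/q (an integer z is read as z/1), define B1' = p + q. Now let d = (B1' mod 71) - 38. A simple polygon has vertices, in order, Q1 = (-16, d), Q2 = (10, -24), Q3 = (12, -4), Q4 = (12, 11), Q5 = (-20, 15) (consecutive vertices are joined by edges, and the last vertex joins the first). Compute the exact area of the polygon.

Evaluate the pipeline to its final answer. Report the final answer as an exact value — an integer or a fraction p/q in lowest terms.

Step 1: total draws C(14,6) = 3003; favorable C(8,2)*C(6,4) = 420; P = 20/143; answer 20/143
Step 2: B1 = 20/143; threaded value p + q = 163; d = -17; cross terms: (-16*-24 - 10*-17)=554, (10*-4 - 12*-24)=248, (12*11 - 12*-4)=180, (12*15 - -20*11)=400, (-20*-17 - -16*15)=580; twice the area = |1962| = 1962; area = 981; answer 981

981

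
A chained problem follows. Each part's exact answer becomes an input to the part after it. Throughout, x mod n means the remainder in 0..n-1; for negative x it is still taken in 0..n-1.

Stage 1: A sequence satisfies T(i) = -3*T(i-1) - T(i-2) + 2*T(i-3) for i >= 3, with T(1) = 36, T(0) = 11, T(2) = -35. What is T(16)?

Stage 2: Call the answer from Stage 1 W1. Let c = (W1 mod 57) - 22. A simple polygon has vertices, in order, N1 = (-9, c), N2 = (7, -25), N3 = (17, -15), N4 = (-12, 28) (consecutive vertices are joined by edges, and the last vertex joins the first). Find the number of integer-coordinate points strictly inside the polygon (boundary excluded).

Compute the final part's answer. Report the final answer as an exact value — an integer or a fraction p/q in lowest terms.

673

Stage 1: T(3) = -3*(-35) - 1*(36) + 2*(11) = 91; iterating: T(3)=91, T(4)=-166, T(5)=337, T(6)=-663, T(7)=1320, T(8)=-2623, T(9)=5223, T(10)=-10406, T(11)=20749, T(12)=-41395, T(13)=82624, T(14)=-164979, T(15)=329523, T(16)=-658342; answer -658342
Stage 2: W1 = -658342; c = -14; cross terms: (-9*-25 - 7*-14)=323, (7*-15 - 17*-25)=320, (17*28 - -12*-15)=296, (-12*-14 - -9*28)=420; twice the area = |1359| = 1359; area = 1359/2; boundary points = 1 + 10 + 1 + 3 = 15; strictly interior points = area - boundary/2 + 1 = 673; answer 673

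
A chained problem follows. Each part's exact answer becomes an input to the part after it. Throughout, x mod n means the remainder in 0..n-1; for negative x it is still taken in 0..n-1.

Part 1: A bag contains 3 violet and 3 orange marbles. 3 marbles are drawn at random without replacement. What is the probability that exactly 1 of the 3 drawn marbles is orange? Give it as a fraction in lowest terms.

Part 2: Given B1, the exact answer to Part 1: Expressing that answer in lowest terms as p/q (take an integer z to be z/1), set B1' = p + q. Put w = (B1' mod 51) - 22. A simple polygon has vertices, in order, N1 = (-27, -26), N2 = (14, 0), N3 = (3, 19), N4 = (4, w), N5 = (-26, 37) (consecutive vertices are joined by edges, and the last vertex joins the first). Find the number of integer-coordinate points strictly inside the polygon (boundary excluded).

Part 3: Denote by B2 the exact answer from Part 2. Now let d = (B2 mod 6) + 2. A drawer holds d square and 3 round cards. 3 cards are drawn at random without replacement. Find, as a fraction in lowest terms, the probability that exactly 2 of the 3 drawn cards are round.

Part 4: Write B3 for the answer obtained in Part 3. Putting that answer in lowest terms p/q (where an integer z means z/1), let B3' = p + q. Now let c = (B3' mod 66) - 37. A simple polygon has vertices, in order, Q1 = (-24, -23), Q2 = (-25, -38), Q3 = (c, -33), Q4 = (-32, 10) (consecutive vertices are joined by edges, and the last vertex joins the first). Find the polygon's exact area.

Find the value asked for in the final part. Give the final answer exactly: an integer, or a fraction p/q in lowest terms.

781

Part 1: total draws C(6,3) = 20; favorable C(3,1)*C(3,2) = 9; P = 9/20; answer 9/20
Part 2: B1 = 9/20; threaded value p + q = 29; w = 7; cross terms: (-27*0 - 14*-26)=364, (14*19 - 3*0)=266, (3*7 - 4*19)=-55, (4*37 - -26*7)=330, (-26*-26 - -27*37)=1675; twice the area = |2580| = 2580; area = 1290; boundary points = 1 + 1 + 1 + 30 + 1 = 34; strictly interior points = area - boundary/2 + 1 = 1274; answer 1274
Part 3: B2 = 1274; d = 4; total draws C(7,3) = 35; favorable C(3,2)*C(4,1) = 12; P = 12/35; answer 12/35
Part 4: B3 = 12/35; threaded value p + q = 47; c = 10; cross terms: (-24*-38 - -25*-23)=337, (-25*-33 - 10*-38)=1205, (10*10 - -32*-33)=-956, (-32*-23 - -24*10)=976; twice the area = |1562| = 1562; area = 781; answer 781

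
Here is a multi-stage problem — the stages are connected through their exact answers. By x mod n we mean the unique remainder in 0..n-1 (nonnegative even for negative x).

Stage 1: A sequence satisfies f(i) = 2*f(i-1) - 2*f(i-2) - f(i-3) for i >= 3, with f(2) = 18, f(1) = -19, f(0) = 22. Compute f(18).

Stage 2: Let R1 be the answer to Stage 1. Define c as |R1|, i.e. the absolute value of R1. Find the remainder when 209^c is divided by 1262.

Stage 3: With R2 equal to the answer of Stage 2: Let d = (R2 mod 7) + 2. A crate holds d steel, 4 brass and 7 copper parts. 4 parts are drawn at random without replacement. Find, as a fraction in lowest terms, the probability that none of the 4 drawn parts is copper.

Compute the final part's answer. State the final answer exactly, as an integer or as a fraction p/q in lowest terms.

165/1292

Stage 1: f(3) = 2*(18) - 2*(-19) - 1*(22) = 52; iterating: f(3)=52, f(4)=87, f(5)=52, f(6)=-122, f(7)=-435, f(8)=-678, f(9)=-364, f(10)=1063, f(11)=3532, f(12)=5302, f(13)=2477, f(14)=-9182, f(15)=-28620, f(16)=-41353, f(17)=-16284, f(18)=78758; answer 78758
Stage 2: R1 = 78758; c = 78758; squarings mod 1262: 209^1=209, 209^2=773, 209^4=603, 209^8=153, 209^16=693, 209^32=689, 209^64=209, 209^128=773, 209^256=603, 209^512=153, 209^1024=693, 209^2048=689, 209^4096=209, 209^8192=773, 209^16384=603, 209^32768=153, 209^65536=693; 209^78758 = 209^2 * 209^4 * 209^32 * 209^128 * 209^256 * 209^512 * 209^4096 * 209^8192 * 209^65536 = 153 (mod 1262); answer 153
Stage 3: R2 = 153; d = 8; total draws C(19,4) = 3876; favorable C(12,4) = 495; P = 165/1292; answer 165/1292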